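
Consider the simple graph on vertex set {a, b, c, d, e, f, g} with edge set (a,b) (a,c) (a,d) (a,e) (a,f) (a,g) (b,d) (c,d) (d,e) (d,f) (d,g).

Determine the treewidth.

A width-2 tree decomposition is:
Bags: B1 = {a, d, e}  B2 = {a, d, g}  B3 = {a, d, f}  B4 = {a, c, d}  B5 = {a, b, d}
Tree: B1–B2, B2–B3, B2–B4, B2–B5
Every bag has size at most 3, so the width is 3 − 1 = 2 and tw(G) ≤ 2. On the other hand G contains the 3-clique {a, d, f}. A clique must lie in a single bag of any decomposition, so no decomposition can have width below 2. Combining the bounds, tw(G) = 2.

2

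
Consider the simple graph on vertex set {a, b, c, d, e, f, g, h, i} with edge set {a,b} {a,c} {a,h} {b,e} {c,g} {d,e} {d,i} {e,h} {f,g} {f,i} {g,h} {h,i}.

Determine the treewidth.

A width-3 tree decomposition is:
Bags: B1 = {c, f, g, i}  B2 = {c, g, h, i}  B3 = {a, c, h, i}  B4 = {a, d, h, i}  B5 = {a, d, e, h}  B6 = {a, b, d, e}
Tree: B1–B2, B2–B3, B3–B4, B4–B5, B5–B6
Each bag holds 4 vertices, so the decomposition has width 3, which upper-bounds the treewidth. For the lower bound: the 4 vertex sets {c,f,g}, {i}, {h}, {a,b,d,e} are disjoint, each induces a connected subgraph, and every pair is joined by at least one edge of G. Contracting each set to a single vertex therefore yields K_{4} as a minor, and since treewidth is minor-monotone, tw(G) ≥ tw(K_{4}) = 3. Combining the bounds, tw(G) = 3.

3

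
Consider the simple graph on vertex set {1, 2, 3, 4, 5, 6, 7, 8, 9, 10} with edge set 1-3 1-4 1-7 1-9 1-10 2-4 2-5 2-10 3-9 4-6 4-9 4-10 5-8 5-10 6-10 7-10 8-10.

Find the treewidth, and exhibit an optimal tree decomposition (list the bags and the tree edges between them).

Treewidth 2.
One such decomposition:
Bags: B1 = {1, 4, 10}  B2 = {2, 4, 10}  B3 = {2, 5, 10}  B4 = {1, 4, 9}  B5 = {1, 7, 10}  B6 = {5, 8, 10}  B7 = {1, 3, 9}  B8 = {4, 6, 10}
Tree: B1–B2, B2–B3, B1–B4, B1–B5, B3–B6, B4–B7, B1–B8

The largest bag has 3 vertices, giving width 2; this decomposition certifies tw(G) ≤ 2. On the other hand G contains the 3-clique {1, 3, 9}. A clique must lie in a single bag of any decomposition, so no decomposition can have width below 2. Combining the bounds, tw(G) = 2.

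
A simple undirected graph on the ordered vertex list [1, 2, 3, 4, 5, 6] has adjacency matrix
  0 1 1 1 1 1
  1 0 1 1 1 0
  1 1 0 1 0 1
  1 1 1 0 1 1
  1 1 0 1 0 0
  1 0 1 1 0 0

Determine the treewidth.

A width-3 tree decomposition is:
Bags: B1 = {1, 2, 4, 5}  B2 = {1, 2, 3, 4}  B3 = {1, 3, 4, 6}
Tree: B1–B2, B2–B3
Every bag has size at most 4, so the width is 4 − 1 = 3 and tw(G) ≤ 3. Conversely, {1, 2, 3, 4} is a clique of size 4, and the vertices of any clique must share a bag in every tree decomposition; so some bag has ≥ 4 vertices and tw(G) ≥ 3. Combining the bounds, tw(G) = 3.

3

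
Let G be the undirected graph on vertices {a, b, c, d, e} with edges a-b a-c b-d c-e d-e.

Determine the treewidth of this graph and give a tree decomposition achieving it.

Treewidth 2.
One such decomposition:
Bags: B1 = {a, b, d}  B2 = {a, d, e}  B3 = {a, c, e}
Tree: B1–B2, B2–B3

The largest bag has 3 vertices, giving width 2; this decomposition certifies tw(G) ≤ 2. The edges a–b–d–e–c–a form a cycle, so G is not a tree and its treewidth is at least 2. Combining the bounds, tw(G) = 2.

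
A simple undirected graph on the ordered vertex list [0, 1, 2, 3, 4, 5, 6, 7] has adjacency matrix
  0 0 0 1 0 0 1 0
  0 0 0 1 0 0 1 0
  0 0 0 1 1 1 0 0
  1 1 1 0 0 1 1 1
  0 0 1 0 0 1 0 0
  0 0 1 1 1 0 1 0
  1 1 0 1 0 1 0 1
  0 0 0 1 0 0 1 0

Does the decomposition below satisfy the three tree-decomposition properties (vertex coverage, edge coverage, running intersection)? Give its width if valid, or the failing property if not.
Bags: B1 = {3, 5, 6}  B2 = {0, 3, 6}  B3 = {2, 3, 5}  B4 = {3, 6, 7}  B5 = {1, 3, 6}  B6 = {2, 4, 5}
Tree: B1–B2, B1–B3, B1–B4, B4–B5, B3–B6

Yes; width 2.

Checking the three conditions: (i) the bags cover all of {0, 1, 2, 3, 4, 5, 6, 7}; (ii) for each edge, some bag contains both endpoints; (iii) the bags containing any fixed vertex form a subtree. All hold, so the decomposition is valid with width 3 − 1 = 2.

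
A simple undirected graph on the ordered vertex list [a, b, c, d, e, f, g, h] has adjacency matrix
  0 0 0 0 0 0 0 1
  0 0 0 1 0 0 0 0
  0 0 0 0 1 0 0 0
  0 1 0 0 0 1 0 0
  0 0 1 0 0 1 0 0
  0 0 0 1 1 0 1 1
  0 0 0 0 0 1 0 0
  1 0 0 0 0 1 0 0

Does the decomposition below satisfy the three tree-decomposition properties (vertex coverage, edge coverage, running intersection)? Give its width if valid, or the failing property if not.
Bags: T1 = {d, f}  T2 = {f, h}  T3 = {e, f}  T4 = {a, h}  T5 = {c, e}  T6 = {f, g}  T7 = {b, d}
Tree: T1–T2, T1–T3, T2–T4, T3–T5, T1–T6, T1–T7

Yes; width 1.

Vertex coverage: the bags together contain {a, b, c, d, e, f, g, h}, the full vertex set. Edge coverage: each edge of G has both endpoints in at least one bag. Running intersection: for every vertex, the bags containing it form a connected subtree. All three properties hold, so this is a valid tree decomposition of width max|bag| − 1 = 1, and hence tw(G) ≤ 1.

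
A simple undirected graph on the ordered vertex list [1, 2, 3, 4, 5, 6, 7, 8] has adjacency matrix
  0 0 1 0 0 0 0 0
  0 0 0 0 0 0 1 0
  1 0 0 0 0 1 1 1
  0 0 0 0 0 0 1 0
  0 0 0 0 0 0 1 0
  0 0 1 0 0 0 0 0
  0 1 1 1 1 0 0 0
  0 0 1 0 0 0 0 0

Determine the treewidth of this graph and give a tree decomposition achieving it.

Each bag holds 2 vertices, so the decomposition has width 1, which upper-bounds the treewidth. Any graph with an edge has treewidth ≥ 1, and G has the edge 7–3. Therefore the treewidth is 1.

Treewidth 1.
Bags: B1 = {3, 7}  B2 = {2, 7}  B3 = {3, 6}  B4 = {1, 3}  B5 = {4, 7}  B6 = {3, 8}  B7 = {5, 7}
Tree: B1–B2, B1–B3, B1–B4, B1–B5, B1–B6, B1–B7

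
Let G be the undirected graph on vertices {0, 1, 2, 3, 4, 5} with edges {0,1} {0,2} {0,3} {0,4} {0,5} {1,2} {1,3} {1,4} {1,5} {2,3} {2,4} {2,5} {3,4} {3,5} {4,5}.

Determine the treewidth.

5

A width-5 tree decomposition is:
Bags: B1 = {0, 1, 2, 3, 4, 5}
Tree: (single bag)
With just one bag of size 6, the width is 6 − 1 = 5, so tw(G) ≤ 5. On the other hand G contains the 6-clique {0, 1, 2, 3, 4, 5}. A clique must lie in a single bag of any decomposition, so no decomposition can have width below 5. Therefore the treewidth is 5.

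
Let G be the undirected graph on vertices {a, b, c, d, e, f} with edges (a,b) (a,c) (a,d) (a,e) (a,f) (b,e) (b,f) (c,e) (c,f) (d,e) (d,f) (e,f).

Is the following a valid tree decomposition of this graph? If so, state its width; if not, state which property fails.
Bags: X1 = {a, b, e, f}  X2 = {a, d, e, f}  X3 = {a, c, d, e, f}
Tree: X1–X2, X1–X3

A tree decomposition must satisfy three properties: every vertex lies in some bag; for every edge, both endpoints lie together in some bag; and for every vertex, the bags containing it form a connected subtree. Here bags containing vertex d are not connected in the tree, so the decomposition is invalid.

No — bags containing vertex d are not connected in the tree.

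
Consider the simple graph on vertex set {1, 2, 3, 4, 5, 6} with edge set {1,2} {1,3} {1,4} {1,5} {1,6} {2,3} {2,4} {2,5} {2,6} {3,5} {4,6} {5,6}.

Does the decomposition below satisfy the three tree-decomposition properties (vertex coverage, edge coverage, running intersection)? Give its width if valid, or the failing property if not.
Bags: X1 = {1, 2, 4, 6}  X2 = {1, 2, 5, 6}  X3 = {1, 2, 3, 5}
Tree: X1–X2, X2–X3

Yes; width 3.

Checking the three conditions: (i) the bags cover all of {1, 2, 3, 4, 5, 6}; (ii) for each edge, some bag contains both endpoints; (iii) the bags containing any fixed vertex form a subtree. All hold, so the decomposition is valid with width 4 − 1 = 3.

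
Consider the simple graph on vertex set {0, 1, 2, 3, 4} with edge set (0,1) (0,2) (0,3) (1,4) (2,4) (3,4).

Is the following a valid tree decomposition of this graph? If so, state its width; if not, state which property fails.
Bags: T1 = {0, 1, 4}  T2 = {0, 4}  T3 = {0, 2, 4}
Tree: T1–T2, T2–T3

A tree decomposition must satisfy three properties: every vertex lies in some bag; for every edge, both endpoints lie together in some bag; and for every vertex, the bags containing it form a connected subtree. Here vertex 3 appears in no bag, so the decomposition is invalid.

No — vertex 3 appears in no bag.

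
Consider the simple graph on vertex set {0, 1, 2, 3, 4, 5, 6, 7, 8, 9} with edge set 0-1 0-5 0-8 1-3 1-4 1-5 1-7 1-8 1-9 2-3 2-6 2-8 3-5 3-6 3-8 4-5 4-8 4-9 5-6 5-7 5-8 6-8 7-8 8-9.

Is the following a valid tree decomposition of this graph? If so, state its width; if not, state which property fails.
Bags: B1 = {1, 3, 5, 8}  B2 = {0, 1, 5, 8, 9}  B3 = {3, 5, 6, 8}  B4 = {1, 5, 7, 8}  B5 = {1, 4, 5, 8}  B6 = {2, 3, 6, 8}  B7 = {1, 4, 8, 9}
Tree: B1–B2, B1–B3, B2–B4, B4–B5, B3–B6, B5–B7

No — bags containing vertex 9 are not connected in the tree.

A tree decomposition must satisfy three properties: every vertex lies in some bag; for every edge, both endpoints lie together in some bag; and for every vertex, the bags containing it form a connected subtree. Here bags containing vertex 9 are not connected in the tree, so the decomposition is invalid.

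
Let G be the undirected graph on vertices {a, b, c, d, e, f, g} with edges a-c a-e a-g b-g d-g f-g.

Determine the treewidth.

1

A width-1 tree decomposition is:
Bags: B1 = {f, g}  B2 = {a, g}  B3 = {b, g}  B4 = {d, g}  B5 = {a, c}  B6 = {a, e}
Tree: B1–B2, B2–B3, B3–B4, B2–B5, B5–B6
The largest bag has 2 vertices, giving width 1; this decomposition certifies tw(G) ≤ 1. G has an edge, so its treewidth is at least 1. The upper and lower bounds meet at 1, so that is the treewidth.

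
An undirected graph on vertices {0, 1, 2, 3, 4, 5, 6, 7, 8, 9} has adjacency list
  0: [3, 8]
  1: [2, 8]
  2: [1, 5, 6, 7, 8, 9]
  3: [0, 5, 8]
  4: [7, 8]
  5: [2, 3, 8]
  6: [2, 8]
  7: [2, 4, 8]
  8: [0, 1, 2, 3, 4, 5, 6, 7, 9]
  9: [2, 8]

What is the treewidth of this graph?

A width-2 tree decomposition is:
Bags: B1 = {2, 5, 8}  B2 = {3, 5, 8}  B3 = {0, 3, 8}  B4 = {2, 6, 8}  B5 = {2, 7, 8}  B6 = {2, 8, 9}  B7 = {4, 7, 8}  B8 = {1, 2, 8}
Tree: B1–B2, B2–B3, B1–B4, B1–B5, B5–B6, B5–B7, B1–B8
Every bag has size at most 3, so the width is 3 − 1 = 2 and tw(G) ≤ 2. For the lower bound, the 3 vertices {0, 3, 8} are pairwise adjacent, and any tree decomposition puts a clique entirely inside one bag — forcing width ≥ 2. The upper and lower bounds meet at 2, so that is the treewidth.

2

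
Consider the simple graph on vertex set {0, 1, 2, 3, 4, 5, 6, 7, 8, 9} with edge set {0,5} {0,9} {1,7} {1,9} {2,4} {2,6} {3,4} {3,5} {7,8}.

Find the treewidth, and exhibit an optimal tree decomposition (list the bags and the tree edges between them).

Each bag holds 2 vertices, so the decomposition has width 1, which upper-bounds the treewidth. G has an edge, so its treewidth is at least 1. The upper and lower bounds meet at 1, so that is the treewidth.

Treewidth 1.
One such decomposition:
Bags: B1 = {2, 6}  B2 = {2, 4}  B3 = {3, 4}  B4 = {3, 5}  B5 = {0, 5}  B6 = {0, 9}  B7 = {1, 9}  B8 = {1, 7}  B9 = {7, 8}
Tree: B1–B2, B2–B3, B3–B4, B4–B5, B5–B6, B6–B7, B7–B8, B8–B9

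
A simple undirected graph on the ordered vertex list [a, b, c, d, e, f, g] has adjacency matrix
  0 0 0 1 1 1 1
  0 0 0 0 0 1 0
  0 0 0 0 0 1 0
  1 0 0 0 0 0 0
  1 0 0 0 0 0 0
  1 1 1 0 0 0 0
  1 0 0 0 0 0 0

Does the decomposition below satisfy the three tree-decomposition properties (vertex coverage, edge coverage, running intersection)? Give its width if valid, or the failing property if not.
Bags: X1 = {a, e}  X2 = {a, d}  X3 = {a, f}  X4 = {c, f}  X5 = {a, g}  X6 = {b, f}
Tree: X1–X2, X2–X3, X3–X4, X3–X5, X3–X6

Yes; width 1.

Checking the three conditions: (i) the bags cover all of {a, b, c, d, e, f, g}; (ii) for each edge, some bag contains both endpoints; (iii) the bags containing any fixed vertex form a subtree. All hold, so the decomposition is valid with width 2 − 1 = 1.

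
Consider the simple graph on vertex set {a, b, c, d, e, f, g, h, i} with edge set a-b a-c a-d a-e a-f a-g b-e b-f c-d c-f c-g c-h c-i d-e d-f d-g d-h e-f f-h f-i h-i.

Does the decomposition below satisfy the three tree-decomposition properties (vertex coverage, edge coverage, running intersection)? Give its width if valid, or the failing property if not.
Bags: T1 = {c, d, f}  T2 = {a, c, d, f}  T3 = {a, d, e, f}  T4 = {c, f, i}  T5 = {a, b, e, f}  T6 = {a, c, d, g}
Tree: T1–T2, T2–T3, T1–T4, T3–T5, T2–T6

No — vertex h appears in no bag.

A tree decomposition must satisfy three properties: every vertex lies in some bag; for every edge, both endpoints lie together in some bag; and for every vertex, the bags containing it form a connected subtree. Here vertex h appears in no bag, so the decomposition is invalid.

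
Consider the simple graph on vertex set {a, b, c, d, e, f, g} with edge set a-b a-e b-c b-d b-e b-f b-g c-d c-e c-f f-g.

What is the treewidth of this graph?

2

A width-2 tree decomposition is:
Bags: B1 = {b, c, f}  B2 = {b, c, e}  B3 = {b, f, g}  B4 = {b, c, d}  B5 = {a, b, e}
Tree: B1–B2, B1–B3, B2–B4, B2–B5
The largest bag has 3 vertices, giving width 2; this decomposition certifies tw(G) ≤ 2. For the lower bound, the 3 vertices {b, f, g} are pairwise adjacent, and any tree decomposition puts a clique entirely inside one bag — forcing width ≥ 2. Therefore the treewidth is 2.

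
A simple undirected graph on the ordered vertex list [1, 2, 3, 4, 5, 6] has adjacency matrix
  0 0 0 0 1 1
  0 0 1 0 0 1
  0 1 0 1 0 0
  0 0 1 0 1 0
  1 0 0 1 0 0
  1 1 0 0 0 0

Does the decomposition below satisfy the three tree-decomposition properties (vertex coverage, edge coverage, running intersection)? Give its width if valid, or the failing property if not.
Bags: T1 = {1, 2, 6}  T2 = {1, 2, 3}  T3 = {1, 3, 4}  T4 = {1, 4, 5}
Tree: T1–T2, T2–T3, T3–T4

Yes; width 2.

Checking the three conditions: (i) the bags cover all of {1, 2, 3, 4, 5, 6}; (ii) for each edge, some bag contains both endpoints; (iii) the bags containing any fixed vertex form a subtree. All hold, so the decomposition is valid with width 3 − 1 = 2.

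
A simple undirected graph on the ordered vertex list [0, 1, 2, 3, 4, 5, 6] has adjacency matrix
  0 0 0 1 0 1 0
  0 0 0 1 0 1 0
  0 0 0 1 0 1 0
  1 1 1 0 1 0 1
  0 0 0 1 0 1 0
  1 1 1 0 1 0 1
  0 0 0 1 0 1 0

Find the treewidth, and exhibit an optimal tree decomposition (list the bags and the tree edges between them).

Every bag has size at most 3, so the width is 3 − 1 = 2 and tw(G) ≤ 2. Since 3–4–5–1–3 is a cycle in G, G is not acyclic. Forests are exactly the graphs of treewidth ≤ 1, so tw(G) ≥ 2. Hence tw(G) = 2 exactly.

Treewidth 2.
Bags: B1 = {3, 4, 5}  B2 = {1, 3, 5}  B3 = {2, 3, 5}  B4 = {0, 3, 5}  B5 = {3, 5, 6}
Tree: B1–B2, B2–B3, B3–B4, B4–B5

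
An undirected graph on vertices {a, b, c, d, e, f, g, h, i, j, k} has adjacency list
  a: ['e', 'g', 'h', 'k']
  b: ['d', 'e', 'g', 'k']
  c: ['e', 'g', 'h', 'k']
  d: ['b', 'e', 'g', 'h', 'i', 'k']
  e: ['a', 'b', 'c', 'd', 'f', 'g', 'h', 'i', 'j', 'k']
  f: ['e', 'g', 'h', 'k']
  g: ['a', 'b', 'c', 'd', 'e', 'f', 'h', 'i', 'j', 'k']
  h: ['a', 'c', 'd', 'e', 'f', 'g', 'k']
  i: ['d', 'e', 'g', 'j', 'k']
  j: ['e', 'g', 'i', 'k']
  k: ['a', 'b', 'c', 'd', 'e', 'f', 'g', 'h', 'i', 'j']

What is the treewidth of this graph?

A width-4 tree decomposition is:
Bags: B1 = {e, g, i, j, k}  B2 = {d, e, g, i, k}  B3 = {d, e, g, h, k}  B4 = {c, e, g, h, k}  B5 = {a, e, g, h, k}  B6 = {b, d, e, g, k}  B7 = {e, f, g, h, k}
Tree: B1–B2, B2–B3, B3–B4, B3–B5, B3–B6, B5–B7
The largest bag has 5 vertices, giving width 4; this decomposition certifies tw(G) ≤ 4. On the other hand G contains the 5-clique {e, g, i, j, k}. A clique must lie in a single bag of any decomposition, so no decomposition can have width below 4. The upper and lower bounds meet at 4, so that is the treewidth.

4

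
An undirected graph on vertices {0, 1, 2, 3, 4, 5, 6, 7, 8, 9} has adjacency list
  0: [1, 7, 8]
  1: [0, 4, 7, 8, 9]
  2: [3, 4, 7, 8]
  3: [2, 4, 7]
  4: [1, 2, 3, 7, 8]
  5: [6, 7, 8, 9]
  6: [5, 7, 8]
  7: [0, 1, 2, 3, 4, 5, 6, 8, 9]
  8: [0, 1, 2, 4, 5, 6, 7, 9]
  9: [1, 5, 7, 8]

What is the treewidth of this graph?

3

A width-3 tree decomposition is:
Bags: B1 = {2, 4, 7, 8}  B2 = {1, 4, 7, 8}  B3 = {1, 7, 8, 9}  B4 = {2, 3, 4, 7}  B5 = {0, 1, 7, 8}  B6 = {5, 7, 8, 9}  B7 = {5, 6, 7, 8}
Tree: B1–B2, B2–B3, B1–B4, B2–B5, B3–B6, B6–B7
The largest bag has 4 vertices, giving width 3; this decomposition certifies tw(G) ≤ 3. Conversely, {0, 1, 7, 8} is a clique of size 4, and the vertices of any clique must share a bag in every tree decomposition; so some bag has ≥ 4 vertices and tw(G) ≥ 3. Combining the bounds, tw(G) = 3.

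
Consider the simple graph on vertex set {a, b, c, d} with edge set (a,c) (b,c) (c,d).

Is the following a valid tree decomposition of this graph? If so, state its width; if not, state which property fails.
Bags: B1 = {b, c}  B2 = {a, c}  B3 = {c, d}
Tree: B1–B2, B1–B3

Yes; width 1.

Every vertex of G appears in some bag (union = {a, b, c, d}); every edge is covered by a bag; and for each vertex v the set of bags containing v is connected in the bag tree. The decomposition is therefore valid. The largest bag has 2 vertices, so the width is 1.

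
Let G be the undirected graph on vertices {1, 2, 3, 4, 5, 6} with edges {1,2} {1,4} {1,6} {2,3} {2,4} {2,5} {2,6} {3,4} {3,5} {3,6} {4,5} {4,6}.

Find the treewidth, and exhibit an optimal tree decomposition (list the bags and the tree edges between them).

Treewidth 3.
Bags: B1 = {1, 2, 4, 6}  B2 = {2, 3, 4, 6}  B3 = {2, 3, 4, 5}
Tree: B1–B2, B2–B3

Each bag holds 4 vertices, so the decomposition has width 3, which upper-bounds the treewidth. Conversely, {1, 2, 4, 6} is a clique of size 4, and the vertices of any clique must share a bag in every tree decomposition; so some bag has ≥ 4 vertices and tw(G) ≥ 3. Combining the bounds, tw(G) = 3.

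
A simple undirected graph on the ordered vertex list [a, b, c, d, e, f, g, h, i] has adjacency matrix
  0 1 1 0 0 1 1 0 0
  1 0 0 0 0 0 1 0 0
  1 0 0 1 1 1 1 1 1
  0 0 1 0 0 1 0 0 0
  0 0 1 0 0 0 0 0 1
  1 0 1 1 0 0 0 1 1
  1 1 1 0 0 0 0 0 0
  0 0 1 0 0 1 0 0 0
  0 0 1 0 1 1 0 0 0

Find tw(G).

A width-2 tree decomposition is:
Bags: B1 = {a, c, f}  B2 = {c, f, i}  B3 = {a, c, g}  B4 = {c, e, i}  B5 = {a, b, g}  B6 = {c, d, f}  B7 = {c, f, h}
Tree: B1–B2, B1–B3, B2–B4, B3–B5, B2–B6, B1–B7
Every bag has size at most 3, so the width is 3 − 1 = 2 and tw(G) ≤ 2. Conversely, {a, c, g} is a clique of size 3, and the vertices of any clique must share a bag in every tree decomposition; so some bag has ≥ 3 vertices and tw(G) ≥ 2. Therefore the treewidth is 2.

2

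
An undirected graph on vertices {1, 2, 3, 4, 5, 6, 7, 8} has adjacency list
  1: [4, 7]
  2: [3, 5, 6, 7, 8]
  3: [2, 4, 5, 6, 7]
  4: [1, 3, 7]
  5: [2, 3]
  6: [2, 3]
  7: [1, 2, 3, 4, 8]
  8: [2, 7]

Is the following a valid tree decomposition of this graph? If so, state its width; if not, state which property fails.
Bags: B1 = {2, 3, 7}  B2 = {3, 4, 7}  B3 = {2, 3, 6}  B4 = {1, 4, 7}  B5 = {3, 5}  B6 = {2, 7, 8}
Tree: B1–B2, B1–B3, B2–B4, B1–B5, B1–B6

No — edge (2,5) lies in no bag.

A tree decomposition must satisfy three properties: every vertex lies in some bag; for every edge, both endpoints lie together in some bag; and for every vertex, the bags containing it form a connected subtree. Here edge (2,5) lies in no bag, so the decomposition is invalid.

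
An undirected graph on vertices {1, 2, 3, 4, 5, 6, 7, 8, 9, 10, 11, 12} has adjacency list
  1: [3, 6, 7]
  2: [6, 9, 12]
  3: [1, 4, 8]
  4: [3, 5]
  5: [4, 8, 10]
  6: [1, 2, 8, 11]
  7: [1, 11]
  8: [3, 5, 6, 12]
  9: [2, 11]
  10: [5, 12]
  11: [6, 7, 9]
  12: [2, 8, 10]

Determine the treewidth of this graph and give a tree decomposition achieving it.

Treewidth 3.
Bags: B1 = {3, 4, 5, 10}  B2 = {3, 5, 8, 10}  B3 = {3, 8, 10, 12}  B4 = {1, 3, 8, 12}  B5 = {1, 6, 8, 12}  B6 = {1, 2, 6, 12}  B7 = {1, 2, 6, 7}  B8 = {2, 6, 7, 11}  B9 = {2, 7, 9, 11}
Tree: B1–B2, B2–B3, B3–B4, B4–B5, B5–B6, B6–B7, B7–B8, B8–B9

The largest bag has 4 vertices, giving width 3; this decomposition certifies tw(G) ≤ 3. For the lower bound: the 4 vertex sets {4,5,10}, {3}, {8}, {1,2,6,12} are disjoint, each induces a connected subgraph, and every pair is joined by at least one edge of G. Contracting each set to a single vertex therefore yields K_{4} as a minor, and since treewidth is minor-monotone, tw(G) ≥ tw(K_{4}) = 3. Therefore the treewidth is 3.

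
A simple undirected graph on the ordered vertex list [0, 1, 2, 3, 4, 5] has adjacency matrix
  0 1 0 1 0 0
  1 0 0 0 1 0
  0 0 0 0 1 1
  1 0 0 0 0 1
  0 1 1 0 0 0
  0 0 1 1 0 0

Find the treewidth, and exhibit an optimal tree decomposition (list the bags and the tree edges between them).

The largest bag has 3 vertices, giving width 2; this decomposition certifies tw(G) ≤ 2. For the lower bound, G contains the cycle 3–0–1–4–2–5–3, so G is not a forest; only forests have treewidth ≤ 1, hence tw(G) ≥ 2. Hence tw(G) = 2 exactly.

Treewidth 2.
One such decomposition:
Bags: B1 = {0, 1, 3}  B2 = {1, 3, 4}  B3 = {2, 3, 4}  B4 = {2, 3, 5}
Tree: B1–B2, B2–B3, B3–B4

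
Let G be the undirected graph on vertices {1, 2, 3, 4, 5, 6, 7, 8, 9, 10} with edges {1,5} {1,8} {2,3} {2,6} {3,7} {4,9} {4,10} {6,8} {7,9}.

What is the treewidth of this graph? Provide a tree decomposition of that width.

The largest bag has 2 vertices, giving width 1; this decomposition certifies tw(G) ≤ 1. Since G has at least one edge (e.g. 5–1), it is not an edgeless graph, so tw(G) ≥ 1. The upper and lower bounds meet at 1, so that is the treewidth.

Treewidth 1.
One optimal decomposition is:
Bags: B1 = {1, 5}  B2 = {1, 8}  B3 = {6, 8}  B4 = {2, 6}  B5 = {2, 3}  B6 = {3, 7}  B7 = {7, 9}  B8 = {4, 9}  B9 = {4, 10}
Tree: B1–B2, B2–B3, B3–B4, B4–B5, B5–B6, B6–B7, B7–B8, B8–B9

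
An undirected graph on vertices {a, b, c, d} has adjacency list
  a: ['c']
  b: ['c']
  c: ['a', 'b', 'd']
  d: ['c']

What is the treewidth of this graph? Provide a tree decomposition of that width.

The largest bag has 2 vertices, giving width 1; this decomposition certifies tw(G) ≤ 1. Any graph with an edge has treewidth ≥ 1, and G has the edge c–b. The upper and lower bounds meet at 1, so that is the treewidth.

Treewidth 1.
Bags: B1 = {b, c}  B2 = {c, d}  B3 = {a, c}
Tree: B1–B2, B2–B3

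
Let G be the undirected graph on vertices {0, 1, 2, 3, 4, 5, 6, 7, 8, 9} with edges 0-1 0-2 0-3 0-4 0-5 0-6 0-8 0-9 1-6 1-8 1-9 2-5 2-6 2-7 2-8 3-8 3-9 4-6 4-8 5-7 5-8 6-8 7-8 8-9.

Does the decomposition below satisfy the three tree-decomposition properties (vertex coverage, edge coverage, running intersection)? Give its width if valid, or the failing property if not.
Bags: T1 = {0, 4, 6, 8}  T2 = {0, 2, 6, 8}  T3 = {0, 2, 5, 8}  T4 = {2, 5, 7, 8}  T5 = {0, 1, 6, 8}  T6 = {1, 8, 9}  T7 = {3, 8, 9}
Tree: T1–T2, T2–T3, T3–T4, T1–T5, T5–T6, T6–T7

No — edge (0,9) lies in no bag.

A tree decomposition must satisfy three properties: every vertex lies in some bag; for every edge, both endpoints lie together in some bag; and for every vertex, the bags containing it form a connected subtree. Here edge (0,9) lies in no bag, so the decomposition is invalid.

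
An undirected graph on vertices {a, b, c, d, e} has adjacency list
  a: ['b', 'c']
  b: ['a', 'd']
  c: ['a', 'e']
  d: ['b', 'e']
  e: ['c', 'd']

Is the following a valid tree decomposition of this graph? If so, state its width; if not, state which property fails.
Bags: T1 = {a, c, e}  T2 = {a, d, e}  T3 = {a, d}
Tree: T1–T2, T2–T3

No — vertex b appears in no bag.

A tree decomposition must satisfy three properties: every vertex lies in some bag; for every edge, both endpoints lie together in some bag; and for every vertex, the bags containing it form a connected subtree. Here vertex b appears in no bag, so the decomposition is invalid.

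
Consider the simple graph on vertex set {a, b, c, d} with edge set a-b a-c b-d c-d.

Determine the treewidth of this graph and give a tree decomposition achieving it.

Treewidth 2.
One optimal decomposition is:
Bags: B1 = {a, b, d}  B2 = {a, c, d}
Tree: B1–B2

Every bag has size at most 3, so the width is 3 − 1 = 2 and tw(G) ≤ 2. The edges d–b–a–c–d form a cycle, so G is not a tree and its treewidth is at least 2. The upper and lower bounds meet at 2, so that is the treewidth.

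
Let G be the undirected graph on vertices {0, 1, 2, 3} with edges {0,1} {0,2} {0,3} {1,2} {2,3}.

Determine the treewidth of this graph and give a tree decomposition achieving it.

Treewidth 2.
One optimal decomposition is:
Bags: B1 = {0, 2, 3}  B2 = {0, 1, 2}
Tree: B1–B2

Every bag has size at most 3, so the width is 3 − 1 = 2 and tw(G) ≤ 2. Conversely, {0, 1, 2} is a clique of size 3, and the vertices of any clique must share a bag in every tree decomposition; so some bag has ≥ 3 vertices and tw(G) ≥ 2. Combining the bounds, tw(G) = 2.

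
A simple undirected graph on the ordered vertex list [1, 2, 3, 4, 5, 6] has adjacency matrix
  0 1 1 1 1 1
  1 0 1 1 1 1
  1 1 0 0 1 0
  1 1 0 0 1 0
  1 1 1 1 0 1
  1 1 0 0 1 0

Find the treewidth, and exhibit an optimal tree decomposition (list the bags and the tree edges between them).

Treewidth 3.
One such decomposition:
Bags: B1 = {1, 2, 5, 6}  B2 = {1, 2, 4, 5}  B3 = {1, 2, 3, 5}
Tree: B1–B2, B1–B3

The largest bag has 4 vertices, giving width 3; this decomposition certifies tw(G) ≤ 3. On the other hand G contains the 4-clique {1, 2, 3, 5}. A clique must lie in a single bag of any decomposition, so no decomposition can have width below 3. Therefore the treewidth is 3.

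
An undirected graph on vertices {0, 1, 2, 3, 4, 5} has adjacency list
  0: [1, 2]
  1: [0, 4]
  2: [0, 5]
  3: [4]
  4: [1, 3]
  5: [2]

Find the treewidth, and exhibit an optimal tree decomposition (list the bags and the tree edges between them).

Every bag has size at most 2, so the width is 2 − 1 = 1 and tw(G) ≤ 1. G has an edge, so its treewidth is at least 1. Combining the bounds, tw(G) = 1.

Treewidth 1.
One such decomposition:
Bags: B1 = {2, 5}  B2 = {0, 2}  B3 = {0, 1}  B4 = {1, 4}  B5 = {3, 4}
Tree: B1–B2, B2–B3, B3–B4, B4–B5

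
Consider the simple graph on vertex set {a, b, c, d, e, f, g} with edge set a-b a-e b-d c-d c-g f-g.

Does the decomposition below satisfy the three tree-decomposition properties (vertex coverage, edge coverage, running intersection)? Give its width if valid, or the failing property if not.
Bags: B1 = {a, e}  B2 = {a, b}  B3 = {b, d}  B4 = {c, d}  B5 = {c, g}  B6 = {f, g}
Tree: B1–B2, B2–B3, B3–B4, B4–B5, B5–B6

Checking the three conditions: (i) the bags cover all of {a, b, c, d, e, f, g}; (ii) for each edge, some bag contains both endpoints; (iii) the bags containing any fixed vertex form a subtree. All hold, so the decomposition is valid with width 2 − 1 = 1.

Yes; width 1.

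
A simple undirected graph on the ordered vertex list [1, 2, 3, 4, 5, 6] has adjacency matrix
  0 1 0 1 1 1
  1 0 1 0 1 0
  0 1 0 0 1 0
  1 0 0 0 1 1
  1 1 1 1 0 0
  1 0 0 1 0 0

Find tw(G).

2

A width-2 tree decomposition is:
Bags: B1 = {1, 2, 5}  B2 = {1, 4, 5}  B3 = {2, 3, 5}  B4 = {1, 4, 6}
Tree: B1–B2, B1–B3, B2–B4
The largest bag has 3 vertices, giving width 2; this decomposition certifies tw(G) ≤ 2. Conversely, {1, 2, 5} is a clique of size 3, and the vertices of any clique must share a bag in every tree decomposition; so some bag has ≥ 3 vertices and tw(G) ≥ 2. The upper and lower bounds meet at 2, so that is the treewidth.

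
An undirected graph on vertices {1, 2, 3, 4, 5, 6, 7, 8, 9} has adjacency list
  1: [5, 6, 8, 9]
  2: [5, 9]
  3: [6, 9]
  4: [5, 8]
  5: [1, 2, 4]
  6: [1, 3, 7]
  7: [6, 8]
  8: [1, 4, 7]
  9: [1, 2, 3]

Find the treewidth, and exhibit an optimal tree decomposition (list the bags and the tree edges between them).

Treewidth 3.
One such decomposition:
Bags: B1 = {2, 3, 5, 9}  B2 = {1, 3, 5, 9}  B3 = {1, 3, 5, 6}  B4 = {1, 4, 5, 6}  B5 = {1, 4, 6, 8}  B6 = {4, 6, 7, 8}
Tree: B1–B2, B2–B3, B3–B4, B4–B5, B5–B6

The largest bag has 4 vertices, giving width 3; this decomposition certifies tw(G) ≤ 3. For the lower bound: the 4 vertex sets {2,3,9}, {5}, {1}, {4,6,7,8} are disjoint, each induces a connected subgraph, and every pair is joined by at least one edge of G. Contracting each set to a single vertex therefore yields K_{4} as a minor, and since treewidth is minor-monotone, tw(G) ≥ tw(K_{4}) = 3. Combining the bounds, tw(G) = 3.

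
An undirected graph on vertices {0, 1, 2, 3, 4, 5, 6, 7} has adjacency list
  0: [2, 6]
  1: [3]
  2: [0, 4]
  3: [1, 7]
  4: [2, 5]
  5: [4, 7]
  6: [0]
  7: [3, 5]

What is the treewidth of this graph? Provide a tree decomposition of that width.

Treewidth 1.
One such decomposition:
Bags: B1 = {1, 3}  B2 = {3, 7}  B3 = {5, 7}  B4 = {4, 5}  B5 = {2, 4}  B6 = {0, 2}  B7 = {0, 6}
Tree: B1–B2, B2–B3, B3–B4, B4–B5, B5–B6, B6–B7

Every bag has size at most 2, so the width is 2 − 1 = 1 and tw(G) ≤ 1. Since G has at least one edge (e.g. 1–3), it is not an edgeless graph, so tw(G) ≥ 1. Combining the bounds, tw(G) = 1.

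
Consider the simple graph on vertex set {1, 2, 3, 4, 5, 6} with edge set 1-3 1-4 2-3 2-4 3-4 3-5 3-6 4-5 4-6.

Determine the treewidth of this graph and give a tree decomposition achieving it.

Treewidth 2.
One such decomposition:
Bags: B1 = {3, 4, 6}  B2 = {3, 4, 5}  B3 = {1, 3, 4}  B4 = {2, 3, 4}
Tree: B1–B2, B2–B3, B1–B4

The largest bag has 3 vertices, giving width 2; this decomposition certifies tw(G) ≤ 2. Conversely, {1, 3, 4} is a clique of size 3, and the vertices of any clique must share a bag in every tree decomposition; so some bag has ≥ 3 vertices and tw(G) ≥ 2. Hence tw(G) = 2 exactly.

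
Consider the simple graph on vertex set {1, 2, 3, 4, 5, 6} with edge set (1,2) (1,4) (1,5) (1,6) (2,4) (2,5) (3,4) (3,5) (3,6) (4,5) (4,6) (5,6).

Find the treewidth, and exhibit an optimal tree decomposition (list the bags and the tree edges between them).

Treewidth 3.
Bags: B1 = {1, 4, 5, 6}  B2 = {3, 4, 5, 6}  B3 = {1, 2, 4, 5}
Tree: B1–B2, B1–B3

Each bag holds 4 vertices, so the decomposition has width 3, which upper-bounds the treewidth. For the lower bound, the 4 vertices {1, 2, 4, 5} are pairwise adjacent, and any tree decomposition puts a clique entirely inside one bag — forcing width ≥ 3. Hence tw(G) = 3 exactly.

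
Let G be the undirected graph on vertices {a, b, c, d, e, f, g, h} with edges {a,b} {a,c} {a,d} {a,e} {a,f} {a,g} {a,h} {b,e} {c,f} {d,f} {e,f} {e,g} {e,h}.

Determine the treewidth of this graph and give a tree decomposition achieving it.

Each bag holds 3 vertices, so the decomposition has width 2, which upper-bounds the treewidth. For the lower bound, the 3 vertices {a, d, f} are pairwise adjacent, and any tree decomposition puts a clique entirely inside one bag — forcing width ≥ 2. Hence tw(G) = 2 exactly.

Treewidth 2.
One such decomposition:
Bags: B1 = {a, b, e}  B2 = {a, e, h}  B3 = {a, e, g}  B4 = {a, e, f}  B5 = {a, c, f}  B6 = {a, d, f}
Tree: B1–B2, B1–B3, B1–B4, B4–B5, B5–B6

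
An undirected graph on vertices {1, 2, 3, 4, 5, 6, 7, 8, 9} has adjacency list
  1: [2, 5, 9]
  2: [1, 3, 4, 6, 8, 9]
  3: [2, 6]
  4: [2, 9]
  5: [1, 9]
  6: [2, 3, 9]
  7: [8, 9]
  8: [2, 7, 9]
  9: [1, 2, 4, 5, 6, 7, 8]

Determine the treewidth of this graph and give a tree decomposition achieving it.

Treewidth 2.
One such decomposition:
Bags: B1 = {2, 8, 9}  B2 = {2, 4, 9}  B3 = {2, 6, 9}  B4 = {1, 2, 9}  B5 = {1, 5, 9}  B6 = {2, 3, 6}  B7 = {7, 8, 9}
Tree: B1–B2, B2–B3, B2–B4, B4–B5, B3–B6, B1–B7

Every bag has size at most 3, so the width is 3 − 1 = 2 and tw(G) ≤ 2. For the lower bound, the 3 vertices {2, 8, 9} are pairwise adjacent, and any tree decomposition puts a clique entirely inside one bag — forcing width ≥ 2. Hence tw(G) = 2 exactly.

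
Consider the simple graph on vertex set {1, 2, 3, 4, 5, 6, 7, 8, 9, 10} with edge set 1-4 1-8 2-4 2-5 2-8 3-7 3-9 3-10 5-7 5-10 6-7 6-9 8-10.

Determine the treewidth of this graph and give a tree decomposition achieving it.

Treewidth 2.
Bags: B1 = {6, 7, 9}  B2 = {3, 7, 9}  B3 = {3, 5, 7}  B4 = {3, 5, 10}  B5 = {2, 5, 10}  B6 = {2, 8, 10}  B7 = {2, 4, 8}  B8 = {1, 4, 8}
Tree: B1–B2, B2–B3, B3–B4, B4–B5, B5–B6, B6–B7, B7–B8

The largest bag has 3 vertices, giving width 2; this decomposition certifies tw(G) ≤ 2. Since 6–9–3–7–6 is a cycle in G, G is not acyclic. Forests are exactly the graphs of treewidth ≤ 1, so tw(G) ≥ 2. Therefore the treewidth is 2.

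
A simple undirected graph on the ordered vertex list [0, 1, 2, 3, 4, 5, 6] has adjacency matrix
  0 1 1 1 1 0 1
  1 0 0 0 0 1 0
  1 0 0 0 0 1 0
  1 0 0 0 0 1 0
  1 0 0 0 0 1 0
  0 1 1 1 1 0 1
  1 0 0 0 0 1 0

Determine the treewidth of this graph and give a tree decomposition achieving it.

Treewidth 2.
One such decomposition:
Bags: B1 = {0, 5, 6}  B2 = {0, 3, 5}  B3 = {0, 4, 5}  B4 = {0, 2, 5}  B5 = {0, 1, 5}
Tree: B1–B2, B2–B3, B3–B4, B4–B5

Each bag holds 3 vertices, so the decomposition has width 2, which upper-bounds the treewidth. For the lower bound, G contains the cycle 0–6–5–3–0, so G is not a forest; only forests have treewidth ≤ 1, hence tw(G) ≥ 2. Therefore the treewidth is 2.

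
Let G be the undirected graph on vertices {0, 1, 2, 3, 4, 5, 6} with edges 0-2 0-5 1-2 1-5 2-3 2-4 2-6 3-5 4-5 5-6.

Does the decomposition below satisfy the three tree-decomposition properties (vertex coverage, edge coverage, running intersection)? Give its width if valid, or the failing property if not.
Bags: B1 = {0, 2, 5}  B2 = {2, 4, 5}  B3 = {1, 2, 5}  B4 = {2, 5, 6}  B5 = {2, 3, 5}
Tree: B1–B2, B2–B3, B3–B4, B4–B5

Every vertex of G appears in some bag (union = {0, 1, 2, 3, 4, 5, 6}); every edge is covered by a bag; and for each vertex v the set of bags containing v is connected in the bag tree. The decomposition is therefore valid. The largest bag has 3 vertices, so the width is 2.

Yes; width 2.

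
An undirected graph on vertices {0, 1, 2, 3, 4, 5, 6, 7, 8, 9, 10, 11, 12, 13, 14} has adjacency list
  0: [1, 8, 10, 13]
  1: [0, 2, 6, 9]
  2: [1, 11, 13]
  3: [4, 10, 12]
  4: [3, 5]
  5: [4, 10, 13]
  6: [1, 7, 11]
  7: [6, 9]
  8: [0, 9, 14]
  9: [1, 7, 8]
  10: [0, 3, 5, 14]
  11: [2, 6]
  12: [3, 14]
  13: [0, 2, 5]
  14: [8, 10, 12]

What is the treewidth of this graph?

A width-3 tree decomposition is:
Bags: B1 = {2, 6, 7, 11}  B2 = {1, 2, 6, 7}  B3 = {1, 2, 7, 9}  B4 = {1, 2, 9, 13}  B5 = {0, 1, 9, 13}  B6 = {0, 8, 9, 13}  B7 = {0, 5, 8, 13}  B8 = {0, 5, 8, 10}  B9 = {5, 8, 10, 14}  B10 = {4, 5, 10, 14}  B11 = {3, 4, 10, 14}  B12 = {3, 4, 12, 14}
Tree: B1–B2, B2–B3, B3–B4, B4–B5, B5–B6, B6–B7, B7–B8, B8–B9, B9–B10, B10–B11, B11–B12
Every bag has size at most 4, so the width is 4 − 1 = 3 and tw(G) ≤ 3. For the lower bound: the 4 vertex sets {6,7,11}, {2}, {1}, {0,8,9,13} are disjoint, each induces a connected subgraph, and every pair is joined by at least one edge of G. Contracting each set to a single vertex therefore yields K_{4} as a minor, and since treewidth is minor-monotone, tw(G) ≥ tw(K_{4}) = 3. Combining the bounds, tw(G) = 3.

3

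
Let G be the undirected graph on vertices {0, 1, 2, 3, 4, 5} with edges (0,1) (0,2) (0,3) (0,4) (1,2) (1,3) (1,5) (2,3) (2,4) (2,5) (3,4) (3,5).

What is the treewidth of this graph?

3

A width-3 tree decomposition is:
Bags: B1 = {1, 2, 3, 5}  B2 = {0, 1, 2, 3}  B3 = {0, 2, 3, 4}
Tree: B1–B2, B2–B3
The largest bag has 4 vertices, giving width 3; this decomposition certifies tw(G) ≤ 3. Conversely, {0, 1, 2, 3} is a clique of size 4, and the vertices of any clique must share a bag in every tree decomposition; so some bag has ≥ 4 vertices and tw(G) ≥ 3. Combining the bounds, tw(G) = 3.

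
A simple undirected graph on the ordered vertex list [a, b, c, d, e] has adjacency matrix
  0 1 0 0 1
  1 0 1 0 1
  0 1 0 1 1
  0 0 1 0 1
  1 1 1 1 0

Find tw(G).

2

A width-2 tree decomposition is:
Bags: B1 = {b, c, e}  B2 = {c, d, e}  B3 = {a, b, e}
Tree: B1–B2, B1–B3
Every bag has size at most 3, so the width is 3 − 1 = 2 and tw(G) ≤ 2. On the other hand G contains the 3-clique {c, d, e}. A clique must lie in a single bag of any decomposition, so no decomposition can have width below 2. The upper and lower bounds meet at 2, so that is the treewidth.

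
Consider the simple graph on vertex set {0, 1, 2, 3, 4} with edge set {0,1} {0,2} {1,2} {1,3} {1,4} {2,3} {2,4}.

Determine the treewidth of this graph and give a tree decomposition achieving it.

Treewidth 2.
One optimal decomposition is:
Bags: B1 = {1, 2, 4}  B2 = {0, 1, 2}  B3 = {1, 2, 3}
Tree: B1–B2, B2–B3

The largest bag has 3 vertices, giving width 2; this decomposition certifies tw(G) ≤ 2. On the other hand G contains the 3-clique {0, 1, 2}. A clique must lie in a single bag of any decomposition, so no decomposition can have width below 2. Combining the bounds, tw(G) = 2.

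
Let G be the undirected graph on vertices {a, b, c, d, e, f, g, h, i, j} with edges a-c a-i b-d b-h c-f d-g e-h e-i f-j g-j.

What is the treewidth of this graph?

2

A width-2 tree decomposition is:
Bags: B1 = {a, c, i}  B2 = {c, f, i}  B3 = {f, i, j}  B4 = {g, i, j}  B5 = {d, g, i}  B6 = {b, d, i}  B7 = {b, h, i}  B8 = {e, h, i}
Tree: B1–B2, B2–B3, B3–B4, B4–B5, B5–B6, B6–B7, B7–B8
Each bag holds 3 vertices, so the decomposition has width 2, which upper-bounds the treewidth. The edges i–a–c–f–j–g–d–b–h–e–i form a cycle, so G is not a tree and its treewidth is at least 2. Therefore the treewidth is 2.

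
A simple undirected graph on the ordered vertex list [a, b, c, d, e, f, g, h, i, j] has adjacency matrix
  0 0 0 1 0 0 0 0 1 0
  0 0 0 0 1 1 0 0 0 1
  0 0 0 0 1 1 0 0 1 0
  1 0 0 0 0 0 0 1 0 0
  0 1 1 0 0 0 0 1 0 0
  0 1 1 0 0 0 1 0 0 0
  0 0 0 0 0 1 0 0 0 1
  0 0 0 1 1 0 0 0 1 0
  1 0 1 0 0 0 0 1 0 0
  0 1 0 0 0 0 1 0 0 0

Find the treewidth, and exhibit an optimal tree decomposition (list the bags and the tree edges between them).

Every bag has size at most 3, so the width is 3 − 1 = 2 and tw(G) ≤ 2. For the lower bound, G contains the cycle a–d–h–i–a, so G is not a forest; only forests have treewidth ≤ 1, hence tw(G) ≥ 2. Combining the bounds, tw(G) = 2.

Treewidth 2.
One such decomposition:
Bags: B1 = {a, d, i}  B2 = {d, h, i}  B3 = {c, h, i}  B4 = {c, e, h}  B5 = {c, e, f}  B6 = {b, e, f}  B7 = {b, f, g}  B8 = {b, g, j}
Tree: B1–B2, B2–B3, B3–B4, B4–B5, B5–B6, B6–B7, B7–B8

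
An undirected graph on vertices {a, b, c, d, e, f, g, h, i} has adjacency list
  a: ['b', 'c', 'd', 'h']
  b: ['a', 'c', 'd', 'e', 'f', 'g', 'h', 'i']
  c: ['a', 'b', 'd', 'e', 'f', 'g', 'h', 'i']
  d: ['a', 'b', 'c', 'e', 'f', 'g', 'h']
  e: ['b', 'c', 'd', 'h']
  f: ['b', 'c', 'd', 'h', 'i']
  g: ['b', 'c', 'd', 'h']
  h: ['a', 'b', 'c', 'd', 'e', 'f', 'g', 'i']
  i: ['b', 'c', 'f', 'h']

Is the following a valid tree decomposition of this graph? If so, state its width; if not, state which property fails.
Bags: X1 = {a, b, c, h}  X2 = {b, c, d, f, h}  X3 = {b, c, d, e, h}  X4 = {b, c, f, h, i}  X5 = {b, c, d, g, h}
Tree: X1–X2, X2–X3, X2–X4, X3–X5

A tree decomposition must satisfy three properties: every vertex lies in some bag; for every edge, both endpoints lie together in some bag; and for every vertex, the bags containing it form a connected subtree. Here edge (d,a) lies in no bag, so the decomposition is invalid.

No — edge (d,a) lies in no bag.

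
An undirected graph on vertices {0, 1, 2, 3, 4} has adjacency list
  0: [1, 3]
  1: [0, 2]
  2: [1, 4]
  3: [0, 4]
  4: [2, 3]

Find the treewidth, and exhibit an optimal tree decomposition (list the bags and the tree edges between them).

Treewidth 2.
One optimal decomposition is:
Bags: B1 = {2, 3, 4}  B2 = {1, 2, 3}  B3 = {0, 1, 3}
Tree: B1–B2, B2–B3

Every bag has size at most 3, so the width is 3 − 1 = 2 and tw(G) ≤ 2. Since 3–4–2–1–0–3 is a cycle in G, G is not acyclic. Forests are exactly the graphs of treewidth ≤ 1, so tw(G) ≥ 2. Hence tw(G) = 2 exactly.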